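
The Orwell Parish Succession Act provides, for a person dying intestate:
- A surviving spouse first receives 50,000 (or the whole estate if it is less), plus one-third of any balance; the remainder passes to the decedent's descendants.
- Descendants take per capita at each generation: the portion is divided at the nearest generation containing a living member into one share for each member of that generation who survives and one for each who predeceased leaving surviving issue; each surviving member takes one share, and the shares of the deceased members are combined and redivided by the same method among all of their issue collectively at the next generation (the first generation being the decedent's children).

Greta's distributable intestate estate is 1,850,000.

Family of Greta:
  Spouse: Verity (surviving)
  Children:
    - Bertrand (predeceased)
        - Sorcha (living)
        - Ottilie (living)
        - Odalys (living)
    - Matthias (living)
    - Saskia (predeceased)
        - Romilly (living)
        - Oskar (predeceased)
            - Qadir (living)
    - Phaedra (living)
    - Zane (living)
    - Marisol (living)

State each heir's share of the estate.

Verity: 650,000; Sorcha: 80,000; Ottilie: 80,000; Odalys: 80,000; Matthias: 200,000; Romilly: 80,000; Qadir: 80,000; Phaedra: 200,000; Zane: 200,000; Marisol: 200,000

Verity first takes 50,000, leaving a balance of 1,800,000. Verity then takes one-third of the balance (600,000), for a total of 650,000. The remaining 1,200,000 passes to the descendants.
The descendants' portion (1,200,000) is divided at the children's generation into 6 shares of 200,000. Matthias, Phaedra, Zane, and Marisol each take 200,000. The 2 shares of the deceased (Bertrand and Saskia) are combined into a pool of 400,000.
That pool (400,000) is divided at the grandchildren's generation into 5 shares of 80,000. Sorcha, Ottilie, Odalys, and Romilly each take 80,000. The remaining share for the deceased Oskar (80,000) is carried to the next generation.
That pool (80,000) passes entirely to Qadir, the sole taker at the great-grandchildren's generation.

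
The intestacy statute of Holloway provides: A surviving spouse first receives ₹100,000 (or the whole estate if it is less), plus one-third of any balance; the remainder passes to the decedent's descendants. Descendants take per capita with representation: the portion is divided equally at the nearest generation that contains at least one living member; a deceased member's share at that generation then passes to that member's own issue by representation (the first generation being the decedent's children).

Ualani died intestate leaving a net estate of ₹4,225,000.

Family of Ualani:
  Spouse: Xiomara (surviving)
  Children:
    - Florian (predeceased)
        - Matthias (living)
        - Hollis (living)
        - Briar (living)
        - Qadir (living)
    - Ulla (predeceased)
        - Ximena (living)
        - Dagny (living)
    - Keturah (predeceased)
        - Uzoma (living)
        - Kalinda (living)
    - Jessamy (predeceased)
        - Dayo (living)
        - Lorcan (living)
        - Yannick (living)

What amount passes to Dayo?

Xiomara first takes ₹100,000, leaving a balance of ₹4,125,000. Xiomara then takes one-third of the balance (₹1,375,000), for a total of ₹1,475,000. The remaining ₹2,750,000 passes to the descendants.
No child survives, so the initial division is made at the grandchildren's generation.
The descendants' portion (₹2,750,000) is divided into 11 shares of ₹250,000: Matthias, Hollis, Briar, Qadir, Ximena, Dagny, Uzoma, Kalinda, Dayo, Lorcan, and Yannick each take ₹250,000.

Dayo receives ₹250,000.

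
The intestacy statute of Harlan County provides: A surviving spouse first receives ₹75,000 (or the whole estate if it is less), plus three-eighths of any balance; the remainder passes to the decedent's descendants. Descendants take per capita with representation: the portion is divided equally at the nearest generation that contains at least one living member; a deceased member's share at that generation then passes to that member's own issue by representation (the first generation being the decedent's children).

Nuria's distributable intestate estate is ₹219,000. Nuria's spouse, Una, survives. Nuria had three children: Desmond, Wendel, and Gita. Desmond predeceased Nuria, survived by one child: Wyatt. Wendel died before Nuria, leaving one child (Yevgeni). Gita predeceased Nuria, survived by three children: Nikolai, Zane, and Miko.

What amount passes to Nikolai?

Nikolai receives ₹18,000.

Una first takes ₹75,000, leaving a balance of ₹144,000. Una then takes three-eighths of the balance (₹54,000), for a total of ₹129,000. The remaining ₹90,000 passes to the descendants.
No child survives, so the initial division is made at the grandchildren's generation.
The descendants' portion (₹90,000) is divided into 5 shares of ₹18,000: Wyatt, Yevgeni, Nikolai, Zane, and Miko each take ₹18,000.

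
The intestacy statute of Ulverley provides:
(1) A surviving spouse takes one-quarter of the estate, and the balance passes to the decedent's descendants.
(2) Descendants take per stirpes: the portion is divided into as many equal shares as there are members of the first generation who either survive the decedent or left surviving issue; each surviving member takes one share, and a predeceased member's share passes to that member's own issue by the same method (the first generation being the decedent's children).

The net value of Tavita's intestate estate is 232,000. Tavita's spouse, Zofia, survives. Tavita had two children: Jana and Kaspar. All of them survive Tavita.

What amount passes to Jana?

Zofia takes one-quarter of 232,000 = 58,000. The remaining 174,000 passes to the descendants.
The descendants' portion (174,000) is divided into 2 shares of 87,000: Jana and Kaspar each take 87,000.

Jana receives 87,000.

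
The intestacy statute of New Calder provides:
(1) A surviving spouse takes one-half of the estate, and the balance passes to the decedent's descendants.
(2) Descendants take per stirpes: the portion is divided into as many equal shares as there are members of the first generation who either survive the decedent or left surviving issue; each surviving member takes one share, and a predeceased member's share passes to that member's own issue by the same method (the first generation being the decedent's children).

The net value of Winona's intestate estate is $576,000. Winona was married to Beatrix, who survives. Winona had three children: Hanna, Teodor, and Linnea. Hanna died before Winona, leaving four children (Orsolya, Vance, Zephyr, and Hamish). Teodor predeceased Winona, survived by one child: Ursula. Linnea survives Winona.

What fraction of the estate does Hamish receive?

Beatrix takes one-half of $576,000 = $288,000. The remaining $288,000 passes to the descendants.
The descendants' portion ($288,000) is divided into 3 shares of $96,000: Linnea takes $96,000; Hanna's $96,000 share passes to Hanna's issue; Teodor's $96,000 share passes to Teodor's issue.
Hanna's share ($96,000) is divided into 4 shares of $24,000: Orsolya, Vance, Zephyr, and Hamish each take $24,000.
Teodor's share ($96,000) passes entirely to Ursula.

Hamish receives 1/24 of the estate.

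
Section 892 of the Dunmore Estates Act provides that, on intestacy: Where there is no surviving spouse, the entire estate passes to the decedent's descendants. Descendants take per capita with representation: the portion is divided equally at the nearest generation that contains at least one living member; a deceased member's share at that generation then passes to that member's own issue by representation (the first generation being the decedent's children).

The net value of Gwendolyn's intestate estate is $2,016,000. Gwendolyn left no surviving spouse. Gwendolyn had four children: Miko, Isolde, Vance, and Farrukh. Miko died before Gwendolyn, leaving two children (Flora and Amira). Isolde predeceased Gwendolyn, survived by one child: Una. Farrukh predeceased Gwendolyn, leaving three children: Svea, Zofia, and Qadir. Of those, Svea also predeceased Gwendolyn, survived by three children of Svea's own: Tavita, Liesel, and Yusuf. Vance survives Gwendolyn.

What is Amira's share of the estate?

The entire $2,016,000 passes to the descendants.
That amount ($2,016,000) is divided into 4 shares of $504,000: Vance takes $504,000; Miko's $504,000 share passes to Miko's issue; Isolde's $504,000 share passes to Isolde's issue; Farrukh's $504,000 share passes to Farrukh's issue.
Miko's share ($504,000) is divided into 2 shares of $252,000: Flora and Amira each take $252,000.
Isolde's share ($504,000) passes entirely to Una.
Farrukh's share ($504,000) is divided into 3 shares of $168,000: Zofia and Qadir each take $168,000; Svea's $168,000 share passes to Svea's issue.
Svea's share ($168,000) is divided into 3 shares of $56,000: Tavita, Liesel, and Yusuf each take $56,000.

Amira receives $252,000.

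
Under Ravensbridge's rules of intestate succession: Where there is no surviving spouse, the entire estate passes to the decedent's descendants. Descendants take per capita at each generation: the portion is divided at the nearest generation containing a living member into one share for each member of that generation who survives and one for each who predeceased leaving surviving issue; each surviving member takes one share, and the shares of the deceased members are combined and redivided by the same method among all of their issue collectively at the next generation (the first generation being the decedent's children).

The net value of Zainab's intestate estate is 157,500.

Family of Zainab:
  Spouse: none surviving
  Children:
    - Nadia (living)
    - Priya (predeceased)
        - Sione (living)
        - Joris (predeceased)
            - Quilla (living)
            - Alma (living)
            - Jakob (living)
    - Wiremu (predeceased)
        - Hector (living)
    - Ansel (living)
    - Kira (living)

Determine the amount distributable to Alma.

Alma receives 7,000.

The entire 157,500 passes to the descendants.
That amount (157,500) is divided at the children's generation into 5 shares of 31,500. Nadia, Ansel, and Kira each take 31,500. The 2 shares of the deceased (Priya and Wiremu) are combined into a pool of 63,000.
That pool (63,000) is divided at the grandchildren's generation into 3 shares of 21,000. Sione and Hector each take 21,000. The remaining share for the deceased Joris (21,000) is carried to the next generation.
That pool (21,000) is divided at the great-grandchildren's generation equally among Quilla, Alma, and Jakob: 7,000 each.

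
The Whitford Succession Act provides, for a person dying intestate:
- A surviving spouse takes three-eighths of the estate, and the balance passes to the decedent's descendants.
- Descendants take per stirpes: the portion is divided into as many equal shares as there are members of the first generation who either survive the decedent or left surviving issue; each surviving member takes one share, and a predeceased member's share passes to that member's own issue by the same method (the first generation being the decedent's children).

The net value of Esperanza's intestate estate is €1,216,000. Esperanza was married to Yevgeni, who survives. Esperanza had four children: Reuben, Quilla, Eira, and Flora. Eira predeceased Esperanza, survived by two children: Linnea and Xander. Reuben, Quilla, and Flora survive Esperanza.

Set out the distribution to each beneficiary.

Yevgeni: €456,000; Reuben: €190,000; Quilla: €190,000; Linnea: €95,000; Xander: €95,000; Flora: €190,000

Yevgeni takes three-eighths of €1,216,000 = €456,000. The remaining €760,000 passes to the descendants.
The descendants' portion (€760,000) is divided into 4 shares of €190,000: Reuben, Quilla, and Flora each take €190,000; Eira's €190,000 share passes to Eira's issue.
Eira's share (€190,000) is divided into 2 shares of €95,000: Linnea and Xander each take €95,000.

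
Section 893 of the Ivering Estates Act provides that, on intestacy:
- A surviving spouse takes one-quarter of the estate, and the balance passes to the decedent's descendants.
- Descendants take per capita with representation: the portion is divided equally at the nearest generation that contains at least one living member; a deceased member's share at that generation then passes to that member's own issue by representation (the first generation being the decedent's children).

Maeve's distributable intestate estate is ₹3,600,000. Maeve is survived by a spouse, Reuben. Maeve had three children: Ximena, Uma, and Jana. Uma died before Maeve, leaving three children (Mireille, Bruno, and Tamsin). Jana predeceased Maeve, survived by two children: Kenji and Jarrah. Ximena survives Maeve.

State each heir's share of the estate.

Reuben: ₹900,000; Ximena: ₹900,000; Mireille: ₹300,000; Bruno: ₹300,000; Tamsin: ₹300,000; Kenji: ₹450,000; Jarrah: ₹450,000

Reuben takes one-quarter of ₹3,600,000 = ₹900,000. The remaining ₹2,700,000 passes to the descendants.
The descendants' portion (₹2,700,000) is divided into 3 shares of ₹900,000: Ximena takes ₹900,000; Uma's ₹900,000 share passes to Uma's issue; Jana's ₹900,000 share passes to Jana's issue.
Uma's share (₹900,000) is divided into 3 shares of ₹300,000: Mireille, Bruno, and Tamsin each take ₹300,000.
Jana's share (₹900,000) is divided into 2 shares of ₹450,000: Kenji and Jarrah each take ₹450,000.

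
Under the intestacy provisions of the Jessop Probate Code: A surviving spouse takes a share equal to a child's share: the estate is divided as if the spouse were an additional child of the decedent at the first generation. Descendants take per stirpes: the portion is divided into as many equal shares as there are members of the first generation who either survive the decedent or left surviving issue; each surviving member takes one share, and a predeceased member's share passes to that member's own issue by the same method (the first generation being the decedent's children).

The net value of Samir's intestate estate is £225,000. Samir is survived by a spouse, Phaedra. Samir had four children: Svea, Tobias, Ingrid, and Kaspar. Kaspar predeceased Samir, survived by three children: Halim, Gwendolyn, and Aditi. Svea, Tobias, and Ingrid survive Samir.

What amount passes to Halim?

Halim receives £15,000.

The spouse counts as an additional share at the children's level, so there are 5 primary shares of £45,000. Phaedra takes one such share (£45,000).
The children's combined portion (£180,000) is divided into 4 shares of £45,000: Svea, Tobias, and Ingrid each take £45,000; Kaspar's £45,000 share passes to Kaspar's issue.
Kaspar's share (£45,000) is divided into 3 shares of £15,000: Halim, Gwendolyn, and Aditi each take £15,000.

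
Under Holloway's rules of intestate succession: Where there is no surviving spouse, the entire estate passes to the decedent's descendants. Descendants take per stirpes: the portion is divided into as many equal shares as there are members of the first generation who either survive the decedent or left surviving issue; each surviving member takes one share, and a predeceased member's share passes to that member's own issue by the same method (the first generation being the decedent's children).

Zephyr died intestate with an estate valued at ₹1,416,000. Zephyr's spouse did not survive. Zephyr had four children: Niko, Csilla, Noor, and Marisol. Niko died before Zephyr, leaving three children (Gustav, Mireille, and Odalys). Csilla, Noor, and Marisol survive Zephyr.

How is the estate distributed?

The entire ₹1,416,000 passes to the descendants.
That amount (₹1,416,000) is divided into 4 shares of ₹354,000: Csilla, Noor, and Marisol each take ₹354,000; Niko's ₹354,000 share passes to Niko's issue.
Niko's share (₹354,000) is divided into 3 shares of ₹118,000: Gustav, Mireille, and Odalys each take ₹118,000.

Gustav: ₹118,000; Mireille: ₹118,000; Odalys: ₹118,000; Csilla: ₹354,000; Noor: ₹354,000; Marisol: ₹354,000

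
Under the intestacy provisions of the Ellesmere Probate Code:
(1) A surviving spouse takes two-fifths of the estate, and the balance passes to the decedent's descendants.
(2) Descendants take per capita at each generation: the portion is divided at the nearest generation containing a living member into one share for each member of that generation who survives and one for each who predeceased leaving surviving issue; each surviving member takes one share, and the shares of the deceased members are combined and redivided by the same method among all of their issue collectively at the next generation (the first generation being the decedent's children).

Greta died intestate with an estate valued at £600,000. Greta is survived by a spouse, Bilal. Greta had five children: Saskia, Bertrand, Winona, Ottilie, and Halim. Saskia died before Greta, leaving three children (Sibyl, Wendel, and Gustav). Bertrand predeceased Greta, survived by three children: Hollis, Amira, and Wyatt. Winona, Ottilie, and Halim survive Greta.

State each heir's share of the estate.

Bilal takes two-fifths of £600,000 = £240,000. The remaining £360,000 passes to the descendants.
The descendants' portion (£360,000) is divided at the children's generation into 5 shares of £72,000. Winona, Ottilie, and Halim each take £72,000. The 2 shares of the deceased (Saskia and Bertrand) are combined into a pool of £144,000.
That pool (£144,000) is divided at the grandchildren's generation equally among Sibyl, Wendel, Gustav, Hollis, Amira, and Wyatt: £24,000 each.

Bilal: £240,000; Sibyl: £24,000; Wendel: £24,000; Gustav: £24,000; Hollis: £24,000; Amira: £24,000; Wyatt: £24,000; Winona: £72,000; Ottilie: £72,000; Halim: £72,000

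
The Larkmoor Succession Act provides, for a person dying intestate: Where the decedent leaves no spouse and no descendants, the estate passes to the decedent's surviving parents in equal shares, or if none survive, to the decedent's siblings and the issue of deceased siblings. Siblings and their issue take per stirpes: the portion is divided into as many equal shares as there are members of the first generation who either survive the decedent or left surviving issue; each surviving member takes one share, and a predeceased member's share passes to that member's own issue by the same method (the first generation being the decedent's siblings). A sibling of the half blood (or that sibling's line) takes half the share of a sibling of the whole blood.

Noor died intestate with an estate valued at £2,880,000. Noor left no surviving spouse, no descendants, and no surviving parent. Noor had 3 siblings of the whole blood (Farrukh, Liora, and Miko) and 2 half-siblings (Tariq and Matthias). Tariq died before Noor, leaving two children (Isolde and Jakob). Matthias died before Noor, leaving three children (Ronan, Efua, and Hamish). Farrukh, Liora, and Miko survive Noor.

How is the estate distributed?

The entire £2,880,000 passes to the siblings and their issue.
Counting each half-blood sibling's line as half a unit, there are 4 units in £2,880,000, so one unit is £720,000. Whole-blood lines (Farrukh, Liora, and Miko) take £720,000 each; half-blood lines (Tariq and Matthias) take £360,000 each.
Tariq's share (£360,000) is divided into 2 shares of £180,000: Isolde and Jakob each take £180,000.
Matthias's share (£360,000) is divided into 3 shares of £120,000: Ronan, Efua, and Hamish each take £120,000.

Isolde: £180,000; Jakob: £180,000; Ronan: £120,000; Efua: £120,000; Hamish: £120,000; Farrukh: £720,000; Liora: £720,000; Miko: £720,000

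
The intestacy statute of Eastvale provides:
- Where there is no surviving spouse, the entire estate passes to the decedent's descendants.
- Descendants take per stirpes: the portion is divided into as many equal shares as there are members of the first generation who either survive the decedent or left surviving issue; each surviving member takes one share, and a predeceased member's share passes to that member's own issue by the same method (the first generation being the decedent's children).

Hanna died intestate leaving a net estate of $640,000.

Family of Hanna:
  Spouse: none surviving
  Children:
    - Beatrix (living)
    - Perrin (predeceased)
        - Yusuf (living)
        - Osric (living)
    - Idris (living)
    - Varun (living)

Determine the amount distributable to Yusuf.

Yusuf receives $80,000.

The entire $640,000 passes to the descendants.
That amount ($640,000) is divided into 4 shares of $160,000: Beatrix, Idris, and Varun each take $160,000; Perrin's $160,000 share passes to Perrin's issue.
Perrin's share ($160,000) is divided into 2 shares of $80,000: Yusuf and Osric each take $80,000.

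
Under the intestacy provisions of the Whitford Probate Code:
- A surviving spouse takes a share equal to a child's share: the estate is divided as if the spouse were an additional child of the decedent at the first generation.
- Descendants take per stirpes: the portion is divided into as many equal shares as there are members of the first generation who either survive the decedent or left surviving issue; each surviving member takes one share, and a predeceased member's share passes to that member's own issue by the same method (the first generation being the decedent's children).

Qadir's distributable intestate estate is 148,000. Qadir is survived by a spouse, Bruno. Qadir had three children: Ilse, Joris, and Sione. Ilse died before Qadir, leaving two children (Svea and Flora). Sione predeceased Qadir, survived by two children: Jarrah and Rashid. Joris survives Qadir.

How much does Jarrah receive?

Jarrah receives 18,500.

The spouse counts as an additional share at the children's level, so there are 4 primary shares of 37,000. Bruno takes one such share (37,000).
The children's combined portion (111,000) is divided into 3 shares of 37,000: Joris takes 37,000; Ilse's 37,000 share passes to Ilse's issue; Sione's 37,000 share passes to Sione's issue.
Ilse's share (37,000) is divided into 2 shares of 18,500: Svea and Flora each take 18,500.
Sione's share (37,000) is divided into 2 shares of 18,500: Jarrah and Rashid each take 18,500.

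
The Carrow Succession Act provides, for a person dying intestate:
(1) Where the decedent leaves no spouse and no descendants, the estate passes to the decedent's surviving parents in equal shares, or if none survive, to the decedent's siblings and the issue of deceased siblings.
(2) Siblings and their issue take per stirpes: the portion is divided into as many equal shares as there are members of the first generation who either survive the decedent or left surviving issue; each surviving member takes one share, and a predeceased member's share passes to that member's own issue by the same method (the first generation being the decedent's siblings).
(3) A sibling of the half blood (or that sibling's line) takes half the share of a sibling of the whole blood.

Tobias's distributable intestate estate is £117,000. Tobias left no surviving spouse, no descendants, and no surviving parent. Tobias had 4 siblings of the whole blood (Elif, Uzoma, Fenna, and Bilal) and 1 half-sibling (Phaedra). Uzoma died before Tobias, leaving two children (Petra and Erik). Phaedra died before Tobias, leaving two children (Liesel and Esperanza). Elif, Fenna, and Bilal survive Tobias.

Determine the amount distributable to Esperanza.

Esperanza receives £6,500.

The entire £117,000 passes to the siblings and their issue.
Counting each half-blood sibling's line as half a unit, there are 9/2 units in £117,000, so one unit is £26,000. Whole-blood lines (Elif, Uzoma, Fenna, and Bilal) take £26,000 each; half-blood lines (Phaedra) take £13,000 each.
Uzoma's share (£26,000) is divided into 2 shares of £13,000: Petra and Erik each take £13,000.
Phaedra's share (£13,000) is divided into 2 shares of £6,500: Liesel and Esperanza each take £6,500.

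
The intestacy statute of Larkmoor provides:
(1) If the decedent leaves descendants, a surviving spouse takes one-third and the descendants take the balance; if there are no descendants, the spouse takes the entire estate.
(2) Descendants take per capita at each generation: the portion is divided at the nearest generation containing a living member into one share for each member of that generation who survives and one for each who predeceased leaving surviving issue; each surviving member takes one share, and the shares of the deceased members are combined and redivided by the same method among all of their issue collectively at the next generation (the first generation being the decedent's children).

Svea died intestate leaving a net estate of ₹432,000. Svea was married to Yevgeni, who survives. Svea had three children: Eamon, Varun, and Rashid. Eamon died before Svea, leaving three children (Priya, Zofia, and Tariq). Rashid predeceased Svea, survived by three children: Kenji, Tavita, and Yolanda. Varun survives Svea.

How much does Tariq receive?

Yevgeni takes one-third of ₹432,000 = ₹144,000. The remaining ₹288,000 passes to the descendants.
The descendants' portion (₹288,000) is divided at the children's generation into 3 shares of ₹96,000. Varun takes ₹96,000. The 2 shares of the deceased (Eamon and Rashid) are combined into a pool of ₹192,000.
That pool (₹192,000) is divided at the grandchildren's generation equally among Priya, Zofia, Tariq, Kenji, Tavita, and Yolanda: ₹32,000 each.

Tariq receives ₹32,000.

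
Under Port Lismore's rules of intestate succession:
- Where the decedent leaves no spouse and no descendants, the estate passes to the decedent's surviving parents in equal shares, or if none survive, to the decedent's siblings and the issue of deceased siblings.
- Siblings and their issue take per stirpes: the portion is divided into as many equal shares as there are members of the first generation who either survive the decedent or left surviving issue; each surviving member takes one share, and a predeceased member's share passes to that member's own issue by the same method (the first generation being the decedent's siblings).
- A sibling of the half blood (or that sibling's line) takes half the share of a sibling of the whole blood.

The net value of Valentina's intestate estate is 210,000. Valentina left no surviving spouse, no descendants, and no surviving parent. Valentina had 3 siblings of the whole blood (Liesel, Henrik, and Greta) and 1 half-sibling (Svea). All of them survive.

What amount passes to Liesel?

Liesel receives 60,000.

The entire 210,000 passes to the siblings and their issue.
Counting each half-blood sibling's line as half a unit, there are 7/2 units in 210,000, so one unit is 60,000. Whole-blood lines (Liesel, Henrik, and Greta) take 60,000 each; half-blood lines (Svea) take 30,000 each.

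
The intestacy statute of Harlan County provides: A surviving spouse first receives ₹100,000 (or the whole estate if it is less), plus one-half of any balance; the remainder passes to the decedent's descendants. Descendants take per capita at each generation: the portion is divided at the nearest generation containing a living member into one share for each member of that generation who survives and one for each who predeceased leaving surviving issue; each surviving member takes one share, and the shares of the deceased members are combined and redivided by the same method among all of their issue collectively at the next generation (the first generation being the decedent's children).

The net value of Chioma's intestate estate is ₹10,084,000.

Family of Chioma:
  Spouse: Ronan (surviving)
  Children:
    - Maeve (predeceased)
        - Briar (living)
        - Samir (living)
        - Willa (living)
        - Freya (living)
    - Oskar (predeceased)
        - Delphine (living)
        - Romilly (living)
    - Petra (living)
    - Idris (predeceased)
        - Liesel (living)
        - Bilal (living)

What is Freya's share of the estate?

Ronan first takes ₹100,000, leaving a balance of ₹9,984,000. Ronan then takes one-half of the balance (₹4,992,000), for a total of ₹5,092,000. The remaining ₹4,992,000 passes to the descendants.
The descendants' portion (₹4,992,000) is divided at the children's generation into 4 shares of ₹1,248,000. Petra takes ₹1,248,000. The 3 shares of the deceased (Maeve, Oskar, and Idris) are combined into a pool of ₹3,744,000.
That pool (₹3,744,000) is divided at the grandchildren's generation equally among Briar, Samir, Willa, Freya, Delphine, Romilly, Liesel, and Bilal: ₹468,000 each.

Freya receives ₹468,000.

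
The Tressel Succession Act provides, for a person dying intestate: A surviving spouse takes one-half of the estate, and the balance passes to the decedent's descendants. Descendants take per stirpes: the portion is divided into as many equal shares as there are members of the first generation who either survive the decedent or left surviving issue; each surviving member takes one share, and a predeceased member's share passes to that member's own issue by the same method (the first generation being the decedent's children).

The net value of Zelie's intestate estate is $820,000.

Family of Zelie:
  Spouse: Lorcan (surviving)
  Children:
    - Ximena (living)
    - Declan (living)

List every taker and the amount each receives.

Lorcan takes one-half of $820,000 = $410,000. The remaining $410,000 passes to the descendants.
The descendants' portion ($410,000) is divided into 2 shares of $205,000: Ximena and Declan each take $205,000.

Lorcan: $410,000; Ximena: $205,000; Declan: $205,000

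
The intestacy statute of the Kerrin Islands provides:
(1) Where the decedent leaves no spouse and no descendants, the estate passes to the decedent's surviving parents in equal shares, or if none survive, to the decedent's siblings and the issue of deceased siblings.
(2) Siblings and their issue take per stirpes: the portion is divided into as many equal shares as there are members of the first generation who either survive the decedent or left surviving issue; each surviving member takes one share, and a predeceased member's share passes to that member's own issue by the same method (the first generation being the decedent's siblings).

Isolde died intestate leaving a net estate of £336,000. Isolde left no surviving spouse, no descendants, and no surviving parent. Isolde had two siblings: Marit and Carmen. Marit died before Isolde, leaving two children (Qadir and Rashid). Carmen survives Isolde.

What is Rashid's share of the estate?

Rashid receives £84,000.

The entire £336,000 passes to the siblings and their issue.
That amount (£336,000) is divided into 2 shares of £168,000: Carmen takes £168,000; Marit's £168,000 share passes to Marit's issue.
Marit's share (£168,000) is divided into 2 shares of £84,000: Qadir and Rashid each take £84,000.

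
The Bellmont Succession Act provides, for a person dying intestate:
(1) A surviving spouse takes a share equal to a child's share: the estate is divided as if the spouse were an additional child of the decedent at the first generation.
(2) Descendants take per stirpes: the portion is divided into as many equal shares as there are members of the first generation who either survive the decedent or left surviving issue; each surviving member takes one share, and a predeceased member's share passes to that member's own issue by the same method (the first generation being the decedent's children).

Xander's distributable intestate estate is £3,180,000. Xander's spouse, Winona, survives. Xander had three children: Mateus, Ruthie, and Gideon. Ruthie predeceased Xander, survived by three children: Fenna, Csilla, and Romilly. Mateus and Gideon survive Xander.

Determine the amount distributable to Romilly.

The spouse counts as an additional share at the children's level, so there are 4 primary shares of £795,000. Winona takes one such share (£795,000).
The children's combined portion (£2,385,000) is divided into 3 shares of £795,000: Mateus and Gideon each take £795,000; Ruthie's £795,000 share passes to Ruthie's issue.
Ruthie's share (£795,000) is divided into 3 shares of £265,000: Fenna, Csilla, and Romilly each take £265,000.

Romilly receives £265,000.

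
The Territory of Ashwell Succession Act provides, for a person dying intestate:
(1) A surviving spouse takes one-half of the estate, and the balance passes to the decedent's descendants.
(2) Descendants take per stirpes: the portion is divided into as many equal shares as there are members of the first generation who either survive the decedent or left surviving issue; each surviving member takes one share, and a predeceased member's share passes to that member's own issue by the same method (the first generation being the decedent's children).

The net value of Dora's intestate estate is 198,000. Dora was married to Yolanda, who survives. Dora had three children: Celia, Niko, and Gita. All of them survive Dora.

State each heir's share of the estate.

Yolanda: 99,000; Celia: 33,000; Niko: 33,000; Gita: 33,000

Yolanda takes one-half of 198,000 = 99,000. The remaining 99,000 passes to the descendants.
The descendants' portion (99,000) is divided into 3 shares of 33,000: Celia, Niko, and Gita each take 33,000.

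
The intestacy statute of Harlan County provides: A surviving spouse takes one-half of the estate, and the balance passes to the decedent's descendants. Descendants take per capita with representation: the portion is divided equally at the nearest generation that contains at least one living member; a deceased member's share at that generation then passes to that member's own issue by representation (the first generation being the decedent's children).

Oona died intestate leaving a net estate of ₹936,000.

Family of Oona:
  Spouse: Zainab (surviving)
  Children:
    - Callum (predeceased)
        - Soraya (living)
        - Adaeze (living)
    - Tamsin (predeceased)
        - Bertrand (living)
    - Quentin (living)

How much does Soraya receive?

Soraya receives ₹78,000.

Zainab takes one-half of ₹936,000 = ₹468,000. The remaining ₹468,000 passes to the descendants.
The descendants' portion (₹468,000) is divided into 3 shares of ₹156,000: Quentin takes ₹156,000; Callum's ₹156,000 share passes to Callum's issue; Tamsin's ₹156,000 share passes to Tamsin's issue.
Callum's share (₹156,000) is divided into 2 shares of ₹78,000: Soraya and Adaeze each take ₹78,000.
Tamsin's share (₹156,000) passes entirely to Bertrand.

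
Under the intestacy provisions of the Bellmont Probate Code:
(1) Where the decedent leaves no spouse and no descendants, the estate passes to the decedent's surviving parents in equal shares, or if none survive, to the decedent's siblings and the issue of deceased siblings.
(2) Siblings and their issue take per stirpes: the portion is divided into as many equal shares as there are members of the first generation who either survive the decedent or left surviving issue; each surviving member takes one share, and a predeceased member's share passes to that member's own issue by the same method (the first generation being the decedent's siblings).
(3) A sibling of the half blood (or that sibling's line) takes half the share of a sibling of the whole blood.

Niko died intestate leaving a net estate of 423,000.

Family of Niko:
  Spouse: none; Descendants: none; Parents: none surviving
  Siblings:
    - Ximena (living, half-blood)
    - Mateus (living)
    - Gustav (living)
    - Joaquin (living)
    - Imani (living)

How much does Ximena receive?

The entire 423,000 passes to the siblings and their issue.
Counting each half-blood sibling's line as half a unit, there are 9/2 units in 423,000, so one unit is 94,000. Whole-blood lines (Mateus, Gustav, Joaquin, and Imani) take 94,000 each; half-blood lines (Ximena) take 47,000 each.

Ximena receives 47,000.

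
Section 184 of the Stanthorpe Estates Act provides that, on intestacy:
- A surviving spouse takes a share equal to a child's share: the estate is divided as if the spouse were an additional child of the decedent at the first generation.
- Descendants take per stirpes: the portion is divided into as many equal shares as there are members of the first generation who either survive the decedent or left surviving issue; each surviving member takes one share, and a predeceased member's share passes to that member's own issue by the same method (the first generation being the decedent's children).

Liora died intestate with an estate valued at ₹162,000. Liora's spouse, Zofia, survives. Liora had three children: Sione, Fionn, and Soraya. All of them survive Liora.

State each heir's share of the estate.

The spouse counts as an additional share at the children's level, so there are 4 primary shares of ₹40,500. Zofia takes one such share (₹40,500).
The children's combined portion (₹121,500) is divided into 3 shares of ₹40,500: Sione, Fionn, and Soraya each take ₹40,500.

Zofia: ₹40,500; Sione: ₹40,500; Fionn: ₹40,500; Soraya: ₹40,500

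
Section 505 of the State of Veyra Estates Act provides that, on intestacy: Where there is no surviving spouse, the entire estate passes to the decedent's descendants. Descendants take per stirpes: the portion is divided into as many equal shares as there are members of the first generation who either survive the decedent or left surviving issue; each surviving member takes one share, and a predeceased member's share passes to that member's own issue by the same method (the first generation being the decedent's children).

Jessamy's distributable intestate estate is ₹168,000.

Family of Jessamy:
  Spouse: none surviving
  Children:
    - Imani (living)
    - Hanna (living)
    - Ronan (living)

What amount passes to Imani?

Imani receives ₹56,000.

The entire ₹168,000 passes to the descendants.
That amount (₹168,000) is divided into 3 shares of ₹56,000: Imani, Hanna, and Ronan each take ₹56,000.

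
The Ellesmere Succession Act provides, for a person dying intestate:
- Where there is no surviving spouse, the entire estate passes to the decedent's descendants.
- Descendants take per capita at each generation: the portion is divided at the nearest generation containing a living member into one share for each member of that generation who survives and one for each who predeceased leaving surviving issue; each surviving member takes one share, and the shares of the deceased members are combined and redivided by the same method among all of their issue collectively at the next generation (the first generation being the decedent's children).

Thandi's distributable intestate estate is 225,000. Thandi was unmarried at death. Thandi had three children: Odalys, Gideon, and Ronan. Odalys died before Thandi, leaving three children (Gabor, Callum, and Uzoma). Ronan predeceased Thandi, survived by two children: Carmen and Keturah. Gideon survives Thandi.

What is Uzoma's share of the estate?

The entire 225,000 passes to the descendants.
That amount (225,000) is divided at the children's generation into 3 shares of 75,000. Gideon takes 75,000. The 2 shares of the deceased (Odalys and Ronan) are combined into a pool of 150,000.
That pool (150,000) is divided at the grandchildren's generation equally among Gabor, Callum, Uzoma, Carmen, and Keturah: 30,000 each.

Uzoma receives 30,000.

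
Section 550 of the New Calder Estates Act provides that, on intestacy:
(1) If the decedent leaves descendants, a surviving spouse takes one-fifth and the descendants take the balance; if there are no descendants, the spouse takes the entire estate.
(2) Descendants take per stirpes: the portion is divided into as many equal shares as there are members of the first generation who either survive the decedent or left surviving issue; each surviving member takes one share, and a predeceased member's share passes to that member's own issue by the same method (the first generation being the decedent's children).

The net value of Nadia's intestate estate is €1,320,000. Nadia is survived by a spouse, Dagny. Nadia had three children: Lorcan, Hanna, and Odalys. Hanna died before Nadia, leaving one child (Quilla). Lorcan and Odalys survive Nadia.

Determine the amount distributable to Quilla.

Dagny takes one-fifth of €1,320,000 = €264,000. The remaining €1,056,000 passes to the descendants.
The descendants' portion (€1,056,000) is divided into 3 shares of €352,000: Lorcan and Odalys each take €352,000; Hanna's €352,000 share passes to Hanna's issue.
Hanna's share (€352,000) passes entirely to Quilla.

Quilla receives €352,000.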